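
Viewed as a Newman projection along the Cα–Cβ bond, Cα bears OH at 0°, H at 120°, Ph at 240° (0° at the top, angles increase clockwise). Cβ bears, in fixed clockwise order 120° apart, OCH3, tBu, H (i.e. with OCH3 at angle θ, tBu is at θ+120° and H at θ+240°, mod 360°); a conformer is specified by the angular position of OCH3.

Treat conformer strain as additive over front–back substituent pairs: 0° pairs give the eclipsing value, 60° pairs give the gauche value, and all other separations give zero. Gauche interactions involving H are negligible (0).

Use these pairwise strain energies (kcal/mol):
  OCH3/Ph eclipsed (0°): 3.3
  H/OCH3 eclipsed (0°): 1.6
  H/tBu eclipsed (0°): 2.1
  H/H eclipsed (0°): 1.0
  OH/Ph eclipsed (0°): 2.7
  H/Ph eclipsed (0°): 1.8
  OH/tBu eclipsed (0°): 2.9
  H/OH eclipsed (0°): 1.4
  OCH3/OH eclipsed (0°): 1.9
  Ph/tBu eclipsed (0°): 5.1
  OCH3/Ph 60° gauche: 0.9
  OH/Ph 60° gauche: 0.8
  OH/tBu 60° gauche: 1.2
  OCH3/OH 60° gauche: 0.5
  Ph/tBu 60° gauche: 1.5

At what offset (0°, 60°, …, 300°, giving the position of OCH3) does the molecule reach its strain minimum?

60°

OCH3 at 0° is eclipsed. OH at 0° is eclipsed with OCH3 at 0° (1.9); H at 120° is eclipsed with tBu at 120° (2.1); Ph at 240° is eclipsed with H at 240° (1.8). Total 5.8 kcal/mol.
OCH3 at 60° is staggered. OH at 0° is gauche with OCH3 at 60° (0.5); Ph at 240° is gauche with tBu at 180° (1.5). Total 2.0 kcal/mol.
OCH3 at 120° is eclipsed. OH at 0° is eclipsed with H at 0° (1.4); H at 120° is eclipsed with OCH3 at 120° (1.6); Ph at 240° is eclipsed with tBu at 240° (5.1). Total 8.1 kcal/mol.
OCH3 at 180° is staggered. OH at 0° is gauche with tBu at 300° (1.2); Ph at 240° is gauche with OCH3 at 180° (0.9); Ph at 240° is gauche with tBu at 300° (1.5). Total 3.6 kcal/mol.
OCH3 at 240° is eclipsed. OH at 0° is eclipsed with tBu at 0° (2.9); H at 120° is eclipsed with H at 120° (1.0); Ph at 240° is eclipsed with OCH3 at 240° (3.3). Total 7.2 kcal/mol.
OCH3 at 300° is staggered. OH at 0° is gauche with OCH3 at 300° (0.5); OH at 0° is gauche with tBu at 60° (1.2); Ph at 240° is gauche with OCH3 at 300° (0.9). Total 2.6 kcal/mol.
The minimum (2.0 kcal/mol) occurs with OCH3 at 60°.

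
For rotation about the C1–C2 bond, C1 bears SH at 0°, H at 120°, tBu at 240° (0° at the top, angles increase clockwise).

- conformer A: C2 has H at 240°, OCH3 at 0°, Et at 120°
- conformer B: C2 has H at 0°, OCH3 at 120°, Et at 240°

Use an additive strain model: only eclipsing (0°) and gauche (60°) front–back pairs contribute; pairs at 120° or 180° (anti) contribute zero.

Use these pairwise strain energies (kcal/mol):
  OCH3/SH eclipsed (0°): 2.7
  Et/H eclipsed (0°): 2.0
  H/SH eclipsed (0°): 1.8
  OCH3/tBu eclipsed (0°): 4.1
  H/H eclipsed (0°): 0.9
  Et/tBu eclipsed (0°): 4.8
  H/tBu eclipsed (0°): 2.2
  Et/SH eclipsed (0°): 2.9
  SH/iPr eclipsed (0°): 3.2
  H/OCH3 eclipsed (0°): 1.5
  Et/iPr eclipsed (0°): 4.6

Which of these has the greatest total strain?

A (eclipsed): SH(0°)/OCH3(0°) eclipsed 2.7; H(120°)/Et(120°) eclipsed 2.0; tBu(240°)/H(240°) eclipsed 2.2 → 6.9 kcal/mol.
B (eclipsed): SH(0°)/H(0°) eclipsed 1.8; H(120°)/OCH3(120°) eclipsed 1.5; tBu(240°)/Et(240°) eclipsed 4.8 → 8.1 kcal/mol.
B has the highest total (8.1 kcal/mol).

B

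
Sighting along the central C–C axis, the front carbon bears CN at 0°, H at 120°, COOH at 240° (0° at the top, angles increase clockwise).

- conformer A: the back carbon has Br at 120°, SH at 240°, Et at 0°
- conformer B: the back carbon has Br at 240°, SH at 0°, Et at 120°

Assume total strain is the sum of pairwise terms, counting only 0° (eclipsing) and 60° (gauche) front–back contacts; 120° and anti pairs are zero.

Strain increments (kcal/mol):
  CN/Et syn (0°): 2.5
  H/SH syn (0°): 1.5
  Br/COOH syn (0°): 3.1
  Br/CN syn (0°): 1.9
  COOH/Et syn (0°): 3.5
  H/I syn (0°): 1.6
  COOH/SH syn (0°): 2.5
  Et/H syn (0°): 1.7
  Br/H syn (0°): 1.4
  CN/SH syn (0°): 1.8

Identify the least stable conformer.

B

A (eclipsed): CN–Et eclipsed, H–Br eclipsed, COOH–SH eclipsed; 2.5 + 1.4 + 2.5 = 6.4 kcal/mol.
B (eclipsed): CN–SH eclipsed, H–Et eclipsed, COOH–Br eclipsed; 1.8 + 1.7 + 3.1 = 6.6 kcal/mol.
B has the highest total (6.6 kcal/mol).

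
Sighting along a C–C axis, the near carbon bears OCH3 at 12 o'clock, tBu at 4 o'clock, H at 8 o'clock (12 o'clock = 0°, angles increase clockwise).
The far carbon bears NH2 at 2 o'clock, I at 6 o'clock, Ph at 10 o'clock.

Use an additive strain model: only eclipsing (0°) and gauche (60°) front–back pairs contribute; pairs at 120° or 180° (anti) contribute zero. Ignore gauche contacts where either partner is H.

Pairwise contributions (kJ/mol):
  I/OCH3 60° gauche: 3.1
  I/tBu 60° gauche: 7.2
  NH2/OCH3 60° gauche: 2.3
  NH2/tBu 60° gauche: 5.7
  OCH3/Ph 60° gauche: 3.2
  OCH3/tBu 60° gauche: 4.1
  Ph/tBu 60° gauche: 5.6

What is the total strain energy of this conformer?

18.4 kJ/mol

This conformer is staggered. OCH3 at 0° is gauche with NH2 at 60° (2.3); OCH3 at 0° is gauche with Ph at 300° (3.2); tBu at 120° is gauche with NH2 at 60° (5.7); tBu at 120° is gauche with I at 180° (7.2). Total 18.4 kJ/mol.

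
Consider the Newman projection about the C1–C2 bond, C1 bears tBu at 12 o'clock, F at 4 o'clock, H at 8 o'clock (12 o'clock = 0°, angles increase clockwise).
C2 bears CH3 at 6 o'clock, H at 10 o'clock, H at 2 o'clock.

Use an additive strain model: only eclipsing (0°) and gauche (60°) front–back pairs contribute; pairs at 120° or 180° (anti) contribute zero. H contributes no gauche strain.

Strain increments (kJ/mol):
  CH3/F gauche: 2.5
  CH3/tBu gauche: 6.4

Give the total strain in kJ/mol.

This conformer is staggered. F at 120° is gauche with CH3 at 180° (2.5). Total 2.5 kJ/mol.

2.5 kJ/mol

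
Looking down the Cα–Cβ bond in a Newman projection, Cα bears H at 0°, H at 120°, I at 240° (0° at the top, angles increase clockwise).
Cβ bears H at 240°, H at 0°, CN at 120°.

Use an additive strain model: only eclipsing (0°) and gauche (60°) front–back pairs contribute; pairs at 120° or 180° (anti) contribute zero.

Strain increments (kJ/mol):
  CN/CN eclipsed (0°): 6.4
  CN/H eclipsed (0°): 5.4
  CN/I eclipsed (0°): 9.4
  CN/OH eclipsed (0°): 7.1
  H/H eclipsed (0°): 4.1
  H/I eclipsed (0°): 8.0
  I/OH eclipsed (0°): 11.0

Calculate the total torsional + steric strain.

17.5 kJ/mol

This conformer (eclipsed): H(0°)/H(0°) eclipsed 4.1; H(120°)/CN(120°) eclipsed 5.4; I(240°)/H(240°) eclipsed 8.0 → 17.5 kJ/mol.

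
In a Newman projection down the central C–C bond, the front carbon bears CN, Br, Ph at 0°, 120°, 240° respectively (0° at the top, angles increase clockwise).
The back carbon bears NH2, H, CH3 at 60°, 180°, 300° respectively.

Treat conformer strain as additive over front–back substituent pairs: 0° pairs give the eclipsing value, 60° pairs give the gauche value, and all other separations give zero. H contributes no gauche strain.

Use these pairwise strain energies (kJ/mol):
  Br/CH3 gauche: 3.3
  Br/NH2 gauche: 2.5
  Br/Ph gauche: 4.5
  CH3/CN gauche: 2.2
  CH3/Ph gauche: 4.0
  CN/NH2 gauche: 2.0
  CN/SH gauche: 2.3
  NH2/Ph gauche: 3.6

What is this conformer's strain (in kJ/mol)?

10.7 kJ/mol

This conformer (staggered): CN(0°)/NH2(60°) gauche 2.0; CN(0°)/CH3(300°) gauche 2.2; Br(120°)/NH2(60°) gauche 2.5; Ph(240°)/CH3(300°) gauche 4.0 → 10.7 kJ/mol.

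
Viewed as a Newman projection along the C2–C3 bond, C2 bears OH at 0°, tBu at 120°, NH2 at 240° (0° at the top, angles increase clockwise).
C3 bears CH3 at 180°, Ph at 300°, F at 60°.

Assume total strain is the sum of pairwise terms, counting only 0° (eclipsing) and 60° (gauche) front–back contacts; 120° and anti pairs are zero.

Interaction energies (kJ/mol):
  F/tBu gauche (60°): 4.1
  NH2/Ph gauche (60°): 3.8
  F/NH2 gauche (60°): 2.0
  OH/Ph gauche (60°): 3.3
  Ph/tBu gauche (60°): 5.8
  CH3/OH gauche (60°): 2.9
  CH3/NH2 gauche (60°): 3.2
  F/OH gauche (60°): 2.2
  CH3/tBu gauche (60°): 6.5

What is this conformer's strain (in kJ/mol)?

This conformer (staggered): OH–Ph gauche, OH–F gauche, tBu–CH3 gauche, tBu–F gauche, NH2–CH3 gauche, NH2–Ph gauche; 3.3 + 2.2 + 6.5 + 4.1 + 3.2 + 3.8 = 23.1 kJ/mol.

23.1 kJ/mol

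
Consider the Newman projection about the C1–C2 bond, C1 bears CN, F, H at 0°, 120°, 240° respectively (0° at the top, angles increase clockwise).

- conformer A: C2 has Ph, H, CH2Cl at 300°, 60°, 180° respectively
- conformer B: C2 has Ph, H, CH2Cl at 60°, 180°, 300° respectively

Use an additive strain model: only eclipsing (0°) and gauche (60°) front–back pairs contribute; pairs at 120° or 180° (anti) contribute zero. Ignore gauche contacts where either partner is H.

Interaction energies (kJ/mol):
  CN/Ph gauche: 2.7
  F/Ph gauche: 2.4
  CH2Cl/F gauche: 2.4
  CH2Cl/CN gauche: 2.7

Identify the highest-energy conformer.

B

A (staggered): CN(0°)/Ph(300°) gauche 2.7; F(120°)/CH2Cl(180°) gauche 2.4 → 5.1 kJ/mol.
B (staggered): CN(0°)/Ph(60°) gauche 2.7; CN(0°)/CH2Cl(300°) gauche 2.7; F(120°)/Ph(60°) gauche 2.4 → 7.8 kJ/mol.
B has the highest total (7.8 kJ/mol).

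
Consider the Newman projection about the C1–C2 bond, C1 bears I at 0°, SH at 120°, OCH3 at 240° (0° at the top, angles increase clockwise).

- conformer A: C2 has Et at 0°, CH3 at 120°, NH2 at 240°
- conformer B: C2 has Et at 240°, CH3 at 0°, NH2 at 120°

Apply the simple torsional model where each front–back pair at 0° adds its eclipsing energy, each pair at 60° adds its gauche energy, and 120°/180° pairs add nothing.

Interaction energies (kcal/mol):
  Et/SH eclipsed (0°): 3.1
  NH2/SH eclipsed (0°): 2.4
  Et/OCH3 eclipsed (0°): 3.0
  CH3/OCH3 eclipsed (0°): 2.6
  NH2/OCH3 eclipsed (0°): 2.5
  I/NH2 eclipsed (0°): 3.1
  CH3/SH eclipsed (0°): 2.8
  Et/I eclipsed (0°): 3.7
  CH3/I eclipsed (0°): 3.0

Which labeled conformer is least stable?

A

A is eclipsed. I at 0° is eclipsed with Et at 0° (3.7); SH at 120° is eclipsed with CH3 at 120° (2.8); OCH3 at 240° is eclipsed with NH2 at 240° (2.5). Total 9.0 kcal/mol.
B is eclipsed. I at 0° is eclipsed with CH3 at 0° (3.0); SH at 120° is eclipsed with NH2 at 120° (2.4); OCH3 at 240° is eclipsed with Et at 240° (3.0). Total 8.4 kcal/mol.
A has the highest total (9.0 kcal/mol).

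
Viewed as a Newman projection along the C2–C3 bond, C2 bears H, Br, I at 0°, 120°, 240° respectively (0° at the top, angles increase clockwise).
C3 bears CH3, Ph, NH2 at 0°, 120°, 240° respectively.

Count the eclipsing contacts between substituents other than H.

Non-H eclipsing pairs: Br(120°)/Ph(120°); I(240°)/NH2(240°) — 2 interactions.

2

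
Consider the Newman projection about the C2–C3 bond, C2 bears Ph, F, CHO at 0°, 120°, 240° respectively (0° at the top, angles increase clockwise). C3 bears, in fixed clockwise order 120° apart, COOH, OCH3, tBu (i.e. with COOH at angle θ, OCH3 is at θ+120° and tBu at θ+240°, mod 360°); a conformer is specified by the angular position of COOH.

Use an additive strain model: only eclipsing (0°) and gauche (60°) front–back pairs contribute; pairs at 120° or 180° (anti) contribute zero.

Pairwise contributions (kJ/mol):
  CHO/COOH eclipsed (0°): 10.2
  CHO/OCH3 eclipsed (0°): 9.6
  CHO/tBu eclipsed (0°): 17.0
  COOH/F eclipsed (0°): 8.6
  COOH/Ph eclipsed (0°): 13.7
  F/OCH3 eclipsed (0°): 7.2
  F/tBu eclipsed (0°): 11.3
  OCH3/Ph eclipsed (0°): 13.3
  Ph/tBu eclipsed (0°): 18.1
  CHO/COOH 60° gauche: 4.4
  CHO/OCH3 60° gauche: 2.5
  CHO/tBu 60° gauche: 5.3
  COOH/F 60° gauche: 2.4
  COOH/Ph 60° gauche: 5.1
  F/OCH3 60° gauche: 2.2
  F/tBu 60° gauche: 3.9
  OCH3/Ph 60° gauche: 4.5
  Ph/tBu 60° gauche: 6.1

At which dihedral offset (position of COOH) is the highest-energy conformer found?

COOH at 0° (eclipsed): Ph–COOH eclipsed, F–OCH3 eclipsed, CHO–tBu eclipsed; 13.7 + 7.2 + 17.0 = 37.9 kJ/mol.
COOH at 60° (staggered): Ph–COOH gauche, Ph–tBu gauche, F–COOH gauche, F–OCH3 gauche, CHO–OCH3 gauche, CHO–tBu gauche; 5.1 + 6.1 + 2.4 + 2.2 + 2.5 + 5.3 = 23.6 kJ/mol.
COOH at 120° (eclipsed): Ph–tBu eclipsed, F–COOH eclipsed, CHO–OCH3 eclipsed; 18.1 + 8.6 + 9.6 = 36.3 kJ/mol.
COOH at 180° (staggered): Ph–OCH3 gauche, Ph–tBu gauche, F–COOH gauche, F–tBu gauche, CHO–COOH gauche, CHO–OCH3 gauche; 4.5 + 6.1 + 2.4 + 3.9 + 4.4 + 2.5 = 23.8 kJ/mol.
COOH at 240° (eclipsed): Ph–OCH3 eclipsed, F–tBu eclipsed, CHO–COOH eclipsed; 13.3 + 11.3 + 10.2 = 34.8 kJ/mol.
COOH at 300° (staggered): Ph–COOH gauche, Ph–OCH3 gauche, F–OCH3 gauche, F–tBu gauche, CHO–COOH gauche, CHO–tBu gauche; 5.1 + 4.5 + 2.2 + 3.9 + 4.4 + 5.3 = 25.4 kJ/mol.
The maximum (37.9 kJ/mol) occurs with COOH at 0°.

0°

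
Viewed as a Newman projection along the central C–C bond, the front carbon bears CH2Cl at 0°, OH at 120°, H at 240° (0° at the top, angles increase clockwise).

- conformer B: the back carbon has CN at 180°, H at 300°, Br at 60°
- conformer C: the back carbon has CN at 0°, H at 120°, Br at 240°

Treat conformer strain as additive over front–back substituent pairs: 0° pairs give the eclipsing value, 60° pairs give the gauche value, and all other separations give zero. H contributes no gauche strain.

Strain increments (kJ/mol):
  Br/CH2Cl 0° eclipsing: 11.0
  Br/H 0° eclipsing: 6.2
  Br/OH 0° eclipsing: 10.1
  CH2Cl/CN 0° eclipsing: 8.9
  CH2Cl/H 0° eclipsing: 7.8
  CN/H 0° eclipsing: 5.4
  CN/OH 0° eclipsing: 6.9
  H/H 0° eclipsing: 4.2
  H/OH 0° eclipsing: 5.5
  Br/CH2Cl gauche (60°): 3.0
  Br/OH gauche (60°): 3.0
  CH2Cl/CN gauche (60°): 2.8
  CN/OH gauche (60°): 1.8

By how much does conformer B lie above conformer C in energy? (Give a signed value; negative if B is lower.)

B (staggered): CH2Cl(0°)/Br(60°) gauche 3.0; OH(120°)/CN(180°) gauche 1.8; OH(120°)/Br(60°) gauche 3.0 → 7.8 kJ/mol.
C (eclipsed): CH2Cl(0°)/CN(0°) eclipsed 8.9; OH(120°)/H(120°) eclipsed 5.5; H(240°)/Br(240°) eclipsed 6.2 → 20.6 kJ/mol.
E(B) − E(C) = 7.8 − 20.6 = -12.8 kJ/mol.

-12.8 kJ/mol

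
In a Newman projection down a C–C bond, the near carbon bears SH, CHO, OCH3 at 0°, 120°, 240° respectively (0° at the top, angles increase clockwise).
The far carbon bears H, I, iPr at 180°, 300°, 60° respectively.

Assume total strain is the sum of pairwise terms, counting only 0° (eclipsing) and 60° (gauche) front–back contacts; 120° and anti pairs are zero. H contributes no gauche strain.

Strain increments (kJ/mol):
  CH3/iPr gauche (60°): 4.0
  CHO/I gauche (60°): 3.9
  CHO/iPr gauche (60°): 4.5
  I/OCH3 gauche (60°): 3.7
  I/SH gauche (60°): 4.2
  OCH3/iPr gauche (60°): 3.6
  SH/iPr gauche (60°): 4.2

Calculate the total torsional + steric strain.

This conformer (staggered): SH–I gauche, SH–iPr gauche, CHO–iPr gauche, OCH3–I gauche; 4.2 + 4.2 + 4.5 + 3.7 = 16.6 kJ/mol.

16.6 kJ/mol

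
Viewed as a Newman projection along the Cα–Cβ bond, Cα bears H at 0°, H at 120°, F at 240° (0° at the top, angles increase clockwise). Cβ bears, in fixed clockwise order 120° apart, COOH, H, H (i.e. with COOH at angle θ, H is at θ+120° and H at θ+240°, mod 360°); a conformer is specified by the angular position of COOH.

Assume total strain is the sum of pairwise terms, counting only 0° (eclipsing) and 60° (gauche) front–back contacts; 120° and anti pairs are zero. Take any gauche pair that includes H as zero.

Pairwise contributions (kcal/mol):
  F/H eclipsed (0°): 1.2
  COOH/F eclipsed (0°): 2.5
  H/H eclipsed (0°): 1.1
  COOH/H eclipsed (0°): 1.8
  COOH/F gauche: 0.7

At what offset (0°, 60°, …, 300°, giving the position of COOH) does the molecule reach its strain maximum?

COOH at 0° (eclipsed): H–COOH eclipsed, H–H eclipsed, F–H eclipsed; 1.8 + 1.1 + 1.2 = 4.1 kcal/mol.
COOH at 60° (staggered): no non-H gauche contacts → 0.0 kcal/mol.
COOH at 120° (eclipsed): H–H eclipsed, H–COOH eclipsed, F–H eclipsed; 1.1 + 1.8 + 1.2 = 4.1 kcal/mol.
COOH at 180° (staggered): F–COOH gauche; 0.7 = 0.7 kcal/mol.
COOH at 240° (eclipsed): H–H eclipsed, H–H eclipsed, F–COOH eclipsed; 1.1 + 1.1 + 2.5 = 4.7 kcal/mol.
COOH at 300° (staggered): F–COOH gauche; 0.7 = 0.7 kcal/mol.
The maximum (4.7 kcal/mol) occurs with COOH at 240°.

240°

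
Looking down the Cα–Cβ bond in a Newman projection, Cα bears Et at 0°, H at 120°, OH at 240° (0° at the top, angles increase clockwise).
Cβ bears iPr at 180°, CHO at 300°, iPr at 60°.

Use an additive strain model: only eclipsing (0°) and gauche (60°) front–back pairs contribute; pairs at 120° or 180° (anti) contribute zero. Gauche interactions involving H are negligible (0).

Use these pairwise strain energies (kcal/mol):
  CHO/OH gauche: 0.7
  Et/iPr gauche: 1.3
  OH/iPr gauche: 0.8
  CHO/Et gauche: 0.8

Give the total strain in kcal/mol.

This conformer (staggered): Et–CHO gauche, Et–iPr gauche, OH–iPr gauche, OH–CHO gauche; 0.8 + 1.3 + 0.8 + 0.7 = 3.6 kcal/mol.

3.6 kcal/mol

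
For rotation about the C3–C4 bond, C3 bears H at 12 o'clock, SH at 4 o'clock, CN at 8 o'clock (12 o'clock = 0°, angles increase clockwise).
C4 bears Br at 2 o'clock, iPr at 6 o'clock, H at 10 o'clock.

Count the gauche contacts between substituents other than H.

Non-H gauche pairs: SH(120°)/Br(60°); SH(120°)/iPr(180°); CN(240°)/iPr(180°) — 3 interactions.

3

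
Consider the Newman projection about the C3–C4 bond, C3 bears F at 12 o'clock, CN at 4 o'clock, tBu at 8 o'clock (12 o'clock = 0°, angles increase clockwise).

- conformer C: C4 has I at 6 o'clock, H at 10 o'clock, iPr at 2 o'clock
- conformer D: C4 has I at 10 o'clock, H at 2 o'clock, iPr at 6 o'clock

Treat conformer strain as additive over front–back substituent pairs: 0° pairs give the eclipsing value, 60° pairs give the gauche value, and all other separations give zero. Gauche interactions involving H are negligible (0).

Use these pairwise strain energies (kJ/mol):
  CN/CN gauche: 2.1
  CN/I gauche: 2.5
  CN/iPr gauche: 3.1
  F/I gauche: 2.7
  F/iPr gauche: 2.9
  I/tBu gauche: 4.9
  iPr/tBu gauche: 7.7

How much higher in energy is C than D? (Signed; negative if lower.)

-5.0 kJ/mol

C is staggered. F at 0° is gauche with iPr at 60° (2.9); CN at 120° is gauche with I at 180° (2.5); CN at 120° is gauche with iPr at 60° (3.1); tBu at 240° is gauche with I at 180° (4.9). Total 13.4 kJ/mol.
D is staggered. F at 0° is gauche with I at 300° (2.7); CN at 120° is gauche with iPr at 180° (3.1); tBu at 240° is gauche with I at 300° (4.9); tBu at 240° is gauche with iPr at 180° (7.7). Total 18.4 kJ/mol.
E(C) − E(D) = 13.4 − 18.4 = -5.0 kJ/mol.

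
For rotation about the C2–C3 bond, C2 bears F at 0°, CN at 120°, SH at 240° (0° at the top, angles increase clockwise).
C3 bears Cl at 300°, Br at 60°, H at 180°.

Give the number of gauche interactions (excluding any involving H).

4

Non-H gauche pairs: F(0°)/Cl(300°); F(0°)/Br(60°); CN(120°)/Br(60°); SH(240°)/Cl(300°) — 4 interactions.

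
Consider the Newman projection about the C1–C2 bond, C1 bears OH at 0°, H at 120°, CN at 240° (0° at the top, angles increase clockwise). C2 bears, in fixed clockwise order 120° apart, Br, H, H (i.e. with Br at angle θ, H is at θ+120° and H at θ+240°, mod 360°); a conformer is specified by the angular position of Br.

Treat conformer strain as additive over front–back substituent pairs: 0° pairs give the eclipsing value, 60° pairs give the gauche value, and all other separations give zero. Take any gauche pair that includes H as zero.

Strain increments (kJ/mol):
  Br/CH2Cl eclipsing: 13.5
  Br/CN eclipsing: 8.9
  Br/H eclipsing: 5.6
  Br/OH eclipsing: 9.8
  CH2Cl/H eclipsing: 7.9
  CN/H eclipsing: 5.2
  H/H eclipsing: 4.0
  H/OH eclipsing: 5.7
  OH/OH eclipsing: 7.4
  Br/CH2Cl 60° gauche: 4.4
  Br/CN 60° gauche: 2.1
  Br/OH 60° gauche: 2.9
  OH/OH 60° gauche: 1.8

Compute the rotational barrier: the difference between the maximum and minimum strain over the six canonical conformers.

Br at 0° is eclipsed. OH at 0° is eclipsed with Br at 0° (9.8); H at 120° is eclipsed with H at 120° (4.0); CN at 240° is eclipsed with H at 240° (5.2). Total 19.0 kJ/mol.
Br at 60° is staggered. OH at 0° is gauche with Br at 60° (2.9). Total 2.9 kJ/mol.
Br at 120° is eclipsed. OH at 0° is eclipsed with H at 0° (5.7); H at 120° is eclipsed with Br at 120° (5.6); CN at 240° is eclipsed with H at 240° (5.2). Total 16.5 kJ/mol.
Br at 180° is staggered. CN at 240° is gauche with Br at 180° (2.1). Total 2.1 kJ/mol.
Br at 240° is eclipsed. OH at 0° is eclipsed with H at 0° (5.7); H at 120° is eclipsed with H at 120° (4.0); CN at 240° is eclipsed with Br at 240° (8.9). Total 18.6 kJ/mol.
Br at 300° is staggered. OH at 0° is gauche with Br at 300° (2.9); CN at 240° is gauche with Br at 300° (2.1). Total 5.0 kJ/mol.
Max at 0° (19.0 kJ/mol), min at 180° (2.1 kJ/mol); barrier = 16.9 kJ/mol.

16.9 kJ/mol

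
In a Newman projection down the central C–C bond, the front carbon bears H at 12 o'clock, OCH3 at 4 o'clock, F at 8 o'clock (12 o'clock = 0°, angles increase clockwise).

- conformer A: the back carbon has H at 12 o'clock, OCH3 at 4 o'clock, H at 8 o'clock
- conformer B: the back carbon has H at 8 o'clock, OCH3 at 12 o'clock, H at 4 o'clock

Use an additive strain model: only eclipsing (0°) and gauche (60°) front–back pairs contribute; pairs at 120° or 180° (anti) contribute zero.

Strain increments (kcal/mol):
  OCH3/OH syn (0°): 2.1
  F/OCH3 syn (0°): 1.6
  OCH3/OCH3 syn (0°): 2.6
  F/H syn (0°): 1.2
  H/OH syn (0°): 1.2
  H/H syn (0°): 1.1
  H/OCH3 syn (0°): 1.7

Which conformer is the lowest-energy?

B

A (eclipsed): H–H eclipsed, OCH3–OCH3 eclipsed, F–H eclipsed; 1.1 + 2.6 + 1.2 = 4.9 kcal/mol.
B (eclipsed): H–OCH3 eclipsed, OCH3–H eclipsed, F–H eclipsed; 1.7 + 1.7 + 1.2 = 4.6 kcal/mol.
B has the lowest total (4.6 kcal/mol).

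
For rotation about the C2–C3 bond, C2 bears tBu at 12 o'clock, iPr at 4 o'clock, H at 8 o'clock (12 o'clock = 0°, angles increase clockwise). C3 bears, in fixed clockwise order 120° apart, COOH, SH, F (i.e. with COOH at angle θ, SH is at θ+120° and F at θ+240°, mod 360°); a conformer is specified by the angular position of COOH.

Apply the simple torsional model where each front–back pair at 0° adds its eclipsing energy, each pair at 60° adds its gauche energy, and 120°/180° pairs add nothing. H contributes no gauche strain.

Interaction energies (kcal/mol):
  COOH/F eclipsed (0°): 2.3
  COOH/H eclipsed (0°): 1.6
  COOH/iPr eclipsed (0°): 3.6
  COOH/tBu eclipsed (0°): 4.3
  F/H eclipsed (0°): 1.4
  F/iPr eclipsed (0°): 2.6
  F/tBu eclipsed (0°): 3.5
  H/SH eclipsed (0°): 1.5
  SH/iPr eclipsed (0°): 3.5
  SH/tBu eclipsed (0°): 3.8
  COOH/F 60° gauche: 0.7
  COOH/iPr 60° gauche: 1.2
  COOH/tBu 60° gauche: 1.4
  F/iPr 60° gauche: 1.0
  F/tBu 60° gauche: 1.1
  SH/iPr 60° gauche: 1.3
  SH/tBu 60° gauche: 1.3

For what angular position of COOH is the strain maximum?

0°

COOH at 0° (eclipsed): tBu–COOH eclipsed, iPr–SH eclipsed, H–F eclipsed; 4.3 + 3.5 + 1.4 = 9.2 kcal/mol.
COOH at 60° (staggered): tBu–COOH gauche, tBu–F gauche, iPr–COOH gauche, iPr–SH gauche; 1.4 + 1.1 + 1.2 + 1.3 = 5.0 kcal/mol.
COOH at 120° (eclipsed): tBu–F eclipsed, iPr–COOH eclipsed, H–SH eclipsed; 3.5 + 3.6 + 1.5 = 8.6 kcal/mol.
COOH at 180° (staggered): tBu–SH gauche, tBu–F gauche, iPr–COOH gauche, iPr–F gauche; 1.3 + 1.1 + 1.2 + 1.0 = 4.6 kcal/mol.
COOH at 240° (eclipsed): tBu–SH eclipsed, iPr–F eclipsed, H–COOH eclipsed; 3.8 + 2.6 + 1.6 = 8.0 kcal/mol.
COOH at 300° (staggered): tBu–COOH gauche, tBu–SH gauche, iPr–SH gauche, iPr–F gauche; 1.4 + 1.3 + 1.3 + 1.0 = 5.0 kcal/mol.
The maximum (9.2 kcal/mol) occurs with COOH at 0°.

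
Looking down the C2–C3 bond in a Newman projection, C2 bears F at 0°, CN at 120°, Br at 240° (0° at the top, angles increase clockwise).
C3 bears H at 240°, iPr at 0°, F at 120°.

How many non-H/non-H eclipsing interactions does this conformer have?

2

Non-H eclipsing pairs: F(0°)/iPr(0°); CN(120°)/F(120°) — 2 interactions.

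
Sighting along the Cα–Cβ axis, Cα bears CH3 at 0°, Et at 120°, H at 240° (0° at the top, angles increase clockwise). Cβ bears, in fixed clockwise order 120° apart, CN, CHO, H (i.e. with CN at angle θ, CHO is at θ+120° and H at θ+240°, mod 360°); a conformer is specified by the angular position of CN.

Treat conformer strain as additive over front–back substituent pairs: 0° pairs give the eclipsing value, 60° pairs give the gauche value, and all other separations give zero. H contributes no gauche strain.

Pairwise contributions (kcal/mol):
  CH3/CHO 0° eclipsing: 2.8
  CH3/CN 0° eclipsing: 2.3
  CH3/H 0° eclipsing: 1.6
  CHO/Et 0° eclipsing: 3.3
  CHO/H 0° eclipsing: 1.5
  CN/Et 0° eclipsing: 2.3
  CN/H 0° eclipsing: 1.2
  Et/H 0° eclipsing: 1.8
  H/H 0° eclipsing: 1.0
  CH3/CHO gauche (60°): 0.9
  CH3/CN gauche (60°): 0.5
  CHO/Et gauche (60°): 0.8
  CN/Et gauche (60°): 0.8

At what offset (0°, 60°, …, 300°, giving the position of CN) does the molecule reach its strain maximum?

0°

CN at 0° is eclipsed. CH3 at 0° is eclipsed with CN at 0° (2.3); Et at 120° is eclipsed with CHO at 120° (3.3); H at 240° is eclipsed with H at 240° (1.0). Total 6.6 kcal/mol.
CN at 60° is staggered. CH3 at 0° is gauche with CN at 60° (0.5); Et at 120° is gauche with CN at 60° (0.8); Et at 120° is gauche with CHO at 180° (0.8). Total 2.1 kcal/mol.
CN at 120° is eclipsed. CH3 at 0° is eclipsed with H at 0° (1.6); Et at 120° is eclipsed with CN at 120° (2.3); H at 240° is eclipsed with CHO at 240° (1.5). Total 5.4 kcal/mol.
CN at 180° is staggered. CH3 at 0° is gauche with CHO at 300° (0.9); Et at 120° is gauche with CN at 180° (0.8). Total 1.7 kcal/mol.
CN at 240° is eclipsed. CH3 at 0° is eclipsed with CHO at 0° (2.8); Et at 120° is eclipsed with H at 120° (1.8); H at 240° is eclipsed with CN at 240° (1.2). Total 5.8 kcal/mol.
CN at 300° is staggered. CH3 at 0° is gauche with CN at 300° (0.5); CH3 at 0° is gauche with CHO at 60° (0.9); Et at 120° is gauche with CHO at 60° (0.8). Total 2.2 kcal/mol.
The maximum (6.6 kcal/mol) occurs with CN at 0°.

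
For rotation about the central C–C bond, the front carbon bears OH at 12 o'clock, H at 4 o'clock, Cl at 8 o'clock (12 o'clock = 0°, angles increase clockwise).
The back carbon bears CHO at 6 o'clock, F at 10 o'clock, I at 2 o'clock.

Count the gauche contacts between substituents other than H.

Non-H gauche pairs: OH(0°)/F(300°); OH(0°)/I(60°); Cl(240°)/CHO(180°); Cl(240°)/F(300°) — 4 interactions.

4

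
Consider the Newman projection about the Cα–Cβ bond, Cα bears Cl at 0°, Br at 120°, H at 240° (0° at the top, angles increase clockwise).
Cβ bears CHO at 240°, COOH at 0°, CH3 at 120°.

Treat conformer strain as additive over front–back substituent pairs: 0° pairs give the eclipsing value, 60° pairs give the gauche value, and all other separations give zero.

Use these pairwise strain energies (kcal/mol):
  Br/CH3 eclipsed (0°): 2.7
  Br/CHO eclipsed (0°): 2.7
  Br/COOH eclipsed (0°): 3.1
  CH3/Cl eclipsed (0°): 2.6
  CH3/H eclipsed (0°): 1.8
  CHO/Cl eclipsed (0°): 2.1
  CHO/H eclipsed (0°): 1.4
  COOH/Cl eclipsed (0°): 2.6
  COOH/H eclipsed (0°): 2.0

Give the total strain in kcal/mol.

This conformer (eclipsed): Cl(0°)/COOH(0°) eclipsed 2.6; Br(120°)/CH3(120°) eclipsed 2.7; H(240°)/CHO(240°) eclipsed 1.4 → 6.7 kcal/mol.

6.7 kcal/mol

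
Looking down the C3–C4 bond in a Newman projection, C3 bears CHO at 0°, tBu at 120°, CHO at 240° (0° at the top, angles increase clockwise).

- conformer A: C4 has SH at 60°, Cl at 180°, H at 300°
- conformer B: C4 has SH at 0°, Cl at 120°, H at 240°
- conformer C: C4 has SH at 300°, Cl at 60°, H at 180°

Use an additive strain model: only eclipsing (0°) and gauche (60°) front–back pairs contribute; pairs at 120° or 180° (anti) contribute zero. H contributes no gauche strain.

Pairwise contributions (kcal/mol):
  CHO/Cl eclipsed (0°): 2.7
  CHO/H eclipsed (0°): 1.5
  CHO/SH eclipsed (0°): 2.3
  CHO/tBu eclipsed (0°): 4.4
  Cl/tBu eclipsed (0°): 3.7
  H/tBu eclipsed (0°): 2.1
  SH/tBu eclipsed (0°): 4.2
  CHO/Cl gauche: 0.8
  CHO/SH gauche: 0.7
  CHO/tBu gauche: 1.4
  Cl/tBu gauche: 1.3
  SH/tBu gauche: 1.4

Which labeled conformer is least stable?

A (staggered): CHO–SH gauche, tBu–SH gauche, tBu–Cl gauche, CHO–Cl gauche; 0.7 + 1.4 + 1.3 + 0.8 = 4.2 kcal/mol.
B (eclipsed): CHO–SH eclipsed, tBu–Cl eclipsed, CHO–H eclipsed; 2.3 + 3.7 + 1.5 = 7.5 kcal/mol.
C (staggered): CHO–SH gauche, CHO–Cl gauche, tBu–Cl gauche, CHO–SH gauche; 0.7 + 0.8 + 1.3 + 0.7 = 3.5 kcal/mol.
B has the highest total (7.5 kcal/mol).

B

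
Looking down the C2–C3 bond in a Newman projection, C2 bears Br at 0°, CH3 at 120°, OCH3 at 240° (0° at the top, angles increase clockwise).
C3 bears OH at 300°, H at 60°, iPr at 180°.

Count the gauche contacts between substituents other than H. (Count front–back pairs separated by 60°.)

Non-H gauche pairs: Br(0°)/OH(300°); CH3(120°)/iPr(180°); OCH3(240°)/OH(300°); OCH3(240°)/iPr(180°) — 4 interactions.

4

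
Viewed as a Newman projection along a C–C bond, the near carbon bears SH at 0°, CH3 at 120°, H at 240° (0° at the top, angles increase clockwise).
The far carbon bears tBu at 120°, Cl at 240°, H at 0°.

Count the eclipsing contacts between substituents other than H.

1

Non-H eclipsing pairs: CH3(120°)/tBu(120°) — 1 interaction.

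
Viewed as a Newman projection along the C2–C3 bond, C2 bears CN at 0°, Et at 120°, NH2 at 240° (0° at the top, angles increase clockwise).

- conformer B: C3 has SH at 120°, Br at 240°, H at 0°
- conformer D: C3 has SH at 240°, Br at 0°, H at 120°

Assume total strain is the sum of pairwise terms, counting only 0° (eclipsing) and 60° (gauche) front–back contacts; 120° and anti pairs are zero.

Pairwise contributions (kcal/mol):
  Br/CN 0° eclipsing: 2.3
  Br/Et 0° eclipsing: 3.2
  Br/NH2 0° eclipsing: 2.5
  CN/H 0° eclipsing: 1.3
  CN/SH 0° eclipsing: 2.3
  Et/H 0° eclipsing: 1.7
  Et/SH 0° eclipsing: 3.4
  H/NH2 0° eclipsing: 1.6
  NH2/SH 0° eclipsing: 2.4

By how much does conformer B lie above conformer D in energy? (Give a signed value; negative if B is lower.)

+0.8 kcal/mol

B is eclipsed. CN at 0° is eclipsed with H at 0° (1.3); Et at 120° is eclipsed with SH at 120° (3.4); NH2 at 240° is eclipsed with Br at 240° (2.5). Total 7.2 kcal/mol.
D is eclipsed. CN at 0° is eclipsed with Br at 0° (2.3); Et at 120° is eclipsed with H at 120° (1.7); NH2 at 240° is eclipsed with SH at 240° (2.4). Total 6.4 kcal/mol.
E(B) − E(D) = 7.2 − 6.4 = +0.8 kcal/mol.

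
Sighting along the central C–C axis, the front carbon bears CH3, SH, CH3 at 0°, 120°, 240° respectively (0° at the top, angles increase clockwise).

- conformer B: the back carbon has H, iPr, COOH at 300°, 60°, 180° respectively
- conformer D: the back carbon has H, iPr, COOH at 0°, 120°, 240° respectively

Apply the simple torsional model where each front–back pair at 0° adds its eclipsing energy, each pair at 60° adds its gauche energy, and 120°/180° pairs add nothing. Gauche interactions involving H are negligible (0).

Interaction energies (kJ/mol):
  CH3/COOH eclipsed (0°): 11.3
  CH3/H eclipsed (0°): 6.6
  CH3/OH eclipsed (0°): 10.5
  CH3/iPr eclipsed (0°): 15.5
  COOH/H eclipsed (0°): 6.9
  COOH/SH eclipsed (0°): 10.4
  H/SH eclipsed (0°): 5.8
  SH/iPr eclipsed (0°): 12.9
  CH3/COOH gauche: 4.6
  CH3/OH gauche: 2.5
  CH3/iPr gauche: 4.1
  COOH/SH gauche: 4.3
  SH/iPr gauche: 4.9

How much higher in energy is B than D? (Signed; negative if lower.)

-12.9 kJ/mol

B is staggered. CH3 at 0° is gauche with iPr at 60° (4.1); SH at 120° is gauche with iPr at 60° (4.9); SH at 120° is gauche with COOH at 180° (4.3); CH3 at 240° is gauche with COOH at 180° (4.6). Total 17.9 kJ/mol.
D is eclipsed. CH3 at 0° is eclipsed with H at 0° (6.6); SH at 120° is eclipsed with iPr at 120° (12.9); CH3 at 240° is eclipsed with COOH at 240° (11.3). Total 30.8 kJ/mol.
E(B) − E(D) = 17.9 − 30.8 = -12.9 kJ/mol.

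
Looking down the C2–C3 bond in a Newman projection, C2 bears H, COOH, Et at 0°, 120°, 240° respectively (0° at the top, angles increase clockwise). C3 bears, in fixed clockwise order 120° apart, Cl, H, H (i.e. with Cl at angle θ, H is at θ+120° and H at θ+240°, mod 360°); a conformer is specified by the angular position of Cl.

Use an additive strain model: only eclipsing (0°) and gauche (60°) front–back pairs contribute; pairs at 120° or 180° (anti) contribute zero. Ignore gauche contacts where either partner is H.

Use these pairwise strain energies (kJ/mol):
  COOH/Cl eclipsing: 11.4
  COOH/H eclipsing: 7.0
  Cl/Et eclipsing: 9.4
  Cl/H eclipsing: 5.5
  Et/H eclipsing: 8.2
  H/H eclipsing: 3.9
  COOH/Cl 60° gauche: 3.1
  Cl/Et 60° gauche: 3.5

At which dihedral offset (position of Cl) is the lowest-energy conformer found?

60°

Cl at 0° is eclipsed. H at 0° is eclipsed with Cl at 0° (5.5); COOH at 120° is eclipsed with H at 120° (7.0); Et at 240° is eclipsed with H at 240° (8.2). Total 20.7 kJ/mol.
Cl at 60° is staggered. COOH at 120° is gauche with Cl at 60° (3.1). Total 3.1 kJ/mol.
Cl at 120° is eclipsed. H at 0° is eclipsed with H at 0° (3.9); COOH at 120° is eclipsed with Cl at 120° (11.4); Et at 240° is eclipsed with H at 240° (8.2). Total 23.5 kJ/mol.
Cl at 180° is staggered. COOH at 120° is gauche with Cl at 180° (3.1); Et at 240° is gauche with Cl at 180° (3.5). Total 6.6 kJ/mol.
Cl at 240° is eclipsed. H at 0° is eclipsed with H at 0° (3.9); COOH at 120° is eclipsed with H at 120° (7.0); Et at 240° is eclipsed with Cl at 240° (9.4). Total 20.3 kJ/mol.
Cl at 300° is staggered. Et at 240° is gauche with Cl at 300° (3.5). Total 3.5 kJ/mol.
The minimum (3.1 kJ/mol) occurs with Cl at 60°.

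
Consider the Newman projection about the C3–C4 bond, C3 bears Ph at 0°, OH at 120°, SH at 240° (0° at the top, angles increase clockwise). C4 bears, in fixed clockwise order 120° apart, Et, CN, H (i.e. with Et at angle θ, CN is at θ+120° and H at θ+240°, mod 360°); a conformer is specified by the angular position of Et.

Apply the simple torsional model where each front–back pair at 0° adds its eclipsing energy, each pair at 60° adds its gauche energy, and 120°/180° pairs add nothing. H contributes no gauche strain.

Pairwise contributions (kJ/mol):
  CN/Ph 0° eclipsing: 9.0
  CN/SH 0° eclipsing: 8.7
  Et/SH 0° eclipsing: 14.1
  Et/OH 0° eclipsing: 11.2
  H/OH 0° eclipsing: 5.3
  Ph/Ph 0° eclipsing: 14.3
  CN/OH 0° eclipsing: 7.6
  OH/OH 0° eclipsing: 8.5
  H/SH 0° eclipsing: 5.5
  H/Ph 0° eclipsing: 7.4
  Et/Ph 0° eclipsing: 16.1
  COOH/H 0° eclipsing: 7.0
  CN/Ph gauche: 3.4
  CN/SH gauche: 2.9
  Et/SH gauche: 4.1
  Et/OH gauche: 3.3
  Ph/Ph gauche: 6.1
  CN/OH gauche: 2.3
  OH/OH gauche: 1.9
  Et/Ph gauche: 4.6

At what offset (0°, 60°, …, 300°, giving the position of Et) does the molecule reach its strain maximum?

0°

Et at 0° (eclipsed): Ph(0°)/Et(0°) eclipsed 16.1; OH(120°)/CN(120°) eclipsed 7.6; SH(240°)/H(240°) eclipsed 5.5 → 29.2 kJ/mol.
Et at 60° (staggered): Ph(0°)/Et(60°) gauche 4.6; OH(120°)/Et(60°) gauche 3.3; OH(120°)/CN(180°) gauche 2.3; SH(240°)/CN(180°) gauche 2.9 → 13.1 kJ/mol.
Et at 120° (eclipsed): Ph(0°)/H(0°) eclipsed 7.4; OH(120°)/Et(120°) eclipsed 11.2; SH(240°)/CN(240°) eclipsed 8.7 → 27.3 kJ/mol.
Et at 180° (staggered): Ph(0°)/CN(300°) gauche 3.4; OH(120°)/Et(180°) gauche 3.3; SH(240°)/Et(180°) gauche 4.1; SH(240°)/CN(300°) gauche 2.9 → 13.7 kJ/mol.
Et at 240° (eclipsed): Ph(0°)/CN(0°) eclipsed 9.0; OH(120°)/H(120°) eclipsed 5.3; SH(240°)/Et(240°) eclipsed 14.1 → 28.4 kJ/mol.
Et at 300° (staggered): Ph(0°)/Et(300°) gauche 4.6; Ph(0°)/CN(60°) gauche 3.4; OH(120°)/CN(60°) gauche 2.3; SH(240°)/Et(300°) gauche 4.1 → 14.4 kJ/mol.
The maximum (29.2 kJ/mol) occurs with Et at 0°.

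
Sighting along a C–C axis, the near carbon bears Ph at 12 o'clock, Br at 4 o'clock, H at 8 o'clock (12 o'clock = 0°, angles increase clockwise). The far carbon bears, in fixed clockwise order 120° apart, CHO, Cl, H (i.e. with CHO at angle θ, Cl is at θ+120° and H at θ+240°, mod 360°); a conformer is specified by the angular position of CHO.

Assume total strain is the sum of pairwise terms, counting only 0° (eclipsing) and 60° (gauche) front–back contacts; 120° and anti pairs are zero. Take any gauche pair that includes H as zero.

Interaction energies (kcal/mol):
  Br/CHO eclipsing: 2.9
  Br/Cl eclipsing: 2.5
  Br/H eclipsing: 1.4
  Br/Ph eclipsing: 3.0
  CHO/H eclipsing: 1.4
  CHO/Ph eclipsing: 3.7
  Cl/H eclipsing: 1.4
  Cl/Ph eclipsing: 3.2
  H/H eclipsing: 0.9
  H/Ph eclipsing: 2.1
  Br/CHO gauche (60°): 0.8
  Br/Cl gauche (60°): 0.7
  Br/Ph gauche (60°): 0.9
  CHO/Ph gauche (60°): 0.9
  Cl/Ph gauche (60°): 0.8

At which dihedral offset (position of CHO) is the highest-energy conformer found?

CHO at 0° is eclipsed. Ph at 0° is eclipsed with CHO at 0° (3.7); Br at 120° is eclipsed with Cl at 120° (2.5); H at 240° is eclipsed with H at 240° (0.9). Total 7.1 kcal/mol.
CHO at 60° is staggered. Ph at 0° is gauche with CHO at 60° (0.9); Br at 120° is gauche with CHO at 60° (0.8); Br at 120° is gauche with Cl at 180° (0.7). Total 2.4 kcal/mol.
CHO at 120° is eclipsed. Ph at 0° is eclipsed with H at 0° (2.1); Br at 120° is eclipsed with CHO at 120° (2.9); H at 240° is eclipsed with Cl at 240° (1.4). Total 6.4 kcal/mol.
CHO at 180° is staggered. Ph at 0° is gauche with Cl at 300° (0.8); Br at 120° is gauche with CHO at 180° (0.8). Total 1.6 kcal/mol.
CHO at 240° is eclipsed. Ph at 0° is eclipsed with Cl at 0° (3.2); Br at 120° is eclipsed with H at 120° (1.4); H at 240° is eclipsed with CHO at 240° (1.4). Total 6.0 kcal/mol.
CHO at 300° is staggered. Ph at 0° is gauche with CHO at 300° (0.9); Ph at 0° is gauche with Cl at 60° (0.8); Br at 120° is gauche with Cl at 60° (0.7). Total 2.4 kcal/mol.
The maximum (7.1 kcal/mol) occurs with CHO at 0°.

0°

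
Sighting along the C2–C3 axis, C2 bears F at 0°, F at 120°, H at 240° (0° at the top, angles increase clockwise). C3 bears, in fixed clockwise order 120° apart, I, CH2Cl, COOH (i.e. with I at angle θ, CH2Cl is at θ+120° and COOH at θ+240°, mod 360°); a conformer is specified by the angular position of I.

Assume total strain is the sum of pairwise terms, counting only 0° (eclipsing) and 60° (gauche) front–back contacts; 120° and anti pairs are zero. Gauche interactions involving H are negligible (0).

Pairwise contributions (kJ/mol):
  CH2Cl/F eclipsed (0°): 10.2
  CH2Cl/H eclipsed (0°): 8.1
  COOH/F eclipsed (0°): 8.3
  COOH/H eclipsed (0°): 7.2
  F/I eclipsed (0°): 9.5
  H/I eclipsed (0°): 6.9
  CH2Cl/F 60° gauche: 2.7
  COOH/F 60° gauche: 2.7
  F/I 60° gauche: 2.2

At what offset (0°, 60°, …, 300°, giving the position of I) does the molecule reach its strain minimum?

60°

I at 0° (eclipsed): F–I eclipsed, F–CH2Cl eclipsed, H–COOH eclipsed; 9.5 + 10.2 + 7.2 = 26.9 kJ/mol.
I at 60° (staggered): F–I gauche, F–COOH gauche, F–I gauche, F–CH2Cl gauche; 2.2 + 2.7 + 2.2 + 2.7 = 9.8 kJ/mol.
I at 120° (eclipsed): F–COOH eclipsed, F–I eclipsed, H–CH2Cl eclipsed; 8.3 + 9.5 + 8.1 = 25.9 kJ/mol.
I at 180° (staggered): F–CH2Cl gauche, F–COOH gauche, F–I gauche, F–COOH gauche; 2.7 + 2.7 + 2.2 + 2.7 = 10.3 kJ/mol.
I at 240° (eclipsed): F–CH2Cl eclipsed, F–COOH eclipsed, H–I eclipsed; 10.2 + 8.3 + 6.9 = 25.4 kJ/mol.
I at 300° (staggered): F–I gauche, F–CH2Cl gauche, F–CH2Cl gauche, F–COOH gauche; 2.2 + 2.7 + 2.7 + 2.7 = 10.3 kJ/mol.
The minimum (9.8 kJ/mol) occurs with I at 60°.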